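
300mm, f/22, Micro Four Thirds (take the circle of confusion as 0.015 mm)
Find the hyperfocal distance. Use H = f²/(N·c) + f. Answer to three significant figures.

273 m

Hyperfocal distance H = f²/(N·c) + f = 300²/(22 × 0.015) + 300 = 90000/0.33 + 300 ≈ 273027.3 mm ≈ 273 m.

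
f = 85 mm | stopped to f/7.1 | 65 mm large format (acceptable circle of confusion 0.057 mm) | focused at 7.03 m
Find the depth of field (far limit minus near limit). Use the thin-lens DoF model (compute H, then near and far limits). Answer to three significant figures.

Hyperfocal distance H = f²/(N·c) + f = 85²/(7.1 × 0.057) + 85 = 7225/0.4047 + 85 ≈ 17937.7 mm ≈ 17.94 m.
Near limit Dn = s·(H − f)/(H + s − 2f) = 7030 × (17937.7 − 85) / (17937.7 + 7030 − 2 × 85) = 7030 × 17852.7 / 24797.7 ≈ 5061.1 mm.
Far limit Df = s·(H − f)/(H − s) = 7030 × (17937.7 − 85) / (17937.7 − 7030) = 7030 × 17852.7 / 10907.7 ≈ 11506.0 mm.
Depth of field = Df − Dn = 11506.0 − 5061.1 ≈ 6444.9 mm ≈ 6.44 m.

6.44 m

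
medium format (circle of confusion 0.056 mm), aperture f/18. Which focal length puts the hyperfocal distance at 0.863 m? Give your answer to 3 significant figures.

29.0 mm

From H = f²/(N·c) + f, with f ≪ H: f ≈ √(H·N·c) = √(863 × 18 × 0.056) = √869.90 ≈ 29.49 mm.
Exact: f² + N·c·f − N·c·H = 0 ⇒ f = (−N·c + √((N·c)² + 4·N·c·H))/2 = (−1.008 + √3480.6)/2 ≈ 28.994 mm ≈ 29.0 mm.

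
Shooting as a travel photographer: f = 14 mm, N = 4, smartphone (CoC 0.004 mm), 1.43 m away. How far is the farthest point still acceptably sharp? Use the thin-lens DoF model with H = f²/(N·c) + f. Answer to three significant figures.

Hyperfocal distance H = f²/(N·c) + f = 14²/(4 × 0.004) + 14 = 196/0.016 + 14 ≈ 12264.0 mm ≈ 12.26 m.
Far limit Df = s·(H − f)/(H − s) = 1430 × (12264.0 − 14) / (12264.0 − 1430) = 1430 × 12250.0 / 10834.0 ≈ 1616.9 mm ≈ 1.62 m.

1.62 m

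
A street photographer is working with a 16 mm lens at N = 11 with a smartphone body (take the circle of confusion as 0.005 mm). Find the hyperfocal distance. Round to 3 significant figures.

Hyperfocal distance H = f²/(N·c) + f = 16²/(11 × 0.005) + 16 = 256/0.055 + 16 ≈ 4670.5 mm ≈ 4.67 m.

4.67 m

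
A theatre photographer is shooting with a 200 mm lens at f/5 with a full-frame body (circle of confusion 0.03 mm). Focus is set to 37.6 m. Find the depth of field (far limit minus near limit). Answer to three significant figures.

Hyperfocal distance H = f²/(N·c) + f = 200²/(5 × 0.03) + 200 = 40000/0.15 + 200 ≈ 266866.7 mm ≈ 266.9 m.
Near limit Dn = s·(H − f)/(H + s − 2f) = 37600 × (266866.7 − 200) / (266866.7 + 37600 − 2 × 200) = 37600 × 266666.7 / 304066.7 ≈ 32975 mm.
Far limit Df = s·(H − f)/(H − s) = 37600 × (266866.7 − 200) / (266866.7 − 37600) = 37600 × 266666.7 / 229266.7 ≈ 43734 mm.
Depth of field = Df − Dn = 43734 − 32975 ≈ 10759 mm ≈ 10.8 m.

10.8 m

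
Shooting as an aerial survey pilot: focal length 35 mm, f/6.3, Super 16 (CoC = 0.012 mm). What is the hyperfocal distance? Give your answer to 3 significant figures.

16.2 m

Hyperfocal distance H = f²/(N·c) + f = 35²/(6.3 × 0.012) + 35 = 1225/0.0756 + 35 ≈ 16238.7 mm ≈ 16.2 m.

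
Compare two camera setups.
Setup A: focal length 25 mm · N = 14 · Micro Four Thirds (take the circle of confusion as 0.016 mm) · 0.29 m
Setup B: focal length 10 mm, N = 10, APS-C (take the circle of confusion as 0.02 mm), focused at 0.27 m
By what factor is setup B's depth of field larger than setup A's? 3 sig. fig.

Setup A: H = 25²/(14×0.016) + 25 ≈ 2815.2 mm; DoF = Df − Dn = 320.433 − 264.846 ≈ 55.587 mm.
Setup B: H = 10²/(10×0.02) + 10 ≈ 510.0 mm; DoF = Df − Dn = 562.50 − 177.63 ≈ 384.87 mm.
Ratio = 384.87 / 55.587 ≈ 6.92.

6.92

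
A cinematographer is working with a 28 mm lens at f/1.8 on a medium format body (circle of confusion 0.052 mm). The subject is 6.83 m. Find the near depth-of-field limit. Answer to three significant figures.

3.77 m

Hyperfocal distance H = f²/(N·c) + f = 28²/(1.8 × 0.052) + 28 = 784/0.0936 + 28 ≈ 8404.1 mm ≈ 8.404 m.
Near limit Dn = s·(H − f)/(H + s − 2f) = 6830 × (8404.1 − 28) / (8404.1 + 6830 − 2 × 28) = 6830 × 8376.1 / 15178.1 ≈ 3769.2 mm ≈ 3.77 m.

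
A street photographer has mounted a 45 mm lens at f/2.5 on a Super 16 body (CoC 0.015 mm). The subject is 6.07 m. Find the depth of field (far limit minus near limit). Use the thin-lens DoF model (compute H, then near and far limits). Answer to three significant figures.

1.37 m

Hyperfocal distance H = f²/(N·c) + f = 45²/(2.5 × 0.015) + 45 = 2025/0.0375 + 45 ≈ 54045.0 mm ≈ 54.05 m.
Near limit Dn = s·(H − f)/(H + s − 2f) = 6070 × (54045.0 − 45) / (54045.0 + 6070 − 2 × 45) = 6070 × 54000.0 / 60025.0 ≈ 5460.7 mm.
Far limit Df = s·(H − f)/(H − s) = 6070 × (54045.0 − 45) / (54045.0 − 6070) = 6070 × 54000.0 / 47975.0 ≈ 6832.3 mm.
Depth of field = Df − Dn = 6832.3 − 5460.7 ≈ 1371.6 mm ≈ 1.37 m.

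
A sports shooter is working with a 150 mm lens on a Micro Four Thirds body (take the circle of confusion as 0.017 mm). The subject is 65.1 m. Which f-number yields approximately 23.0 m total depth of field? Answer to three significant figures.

f/3.49

Write h = H − f = f²/(N·c). The thin-lens limits are Dn = s·h/(h + (s−f)) and Df = s·h/(h − (s−f)), so DoF = Df − Dn = 2·s·(s−f)·h / (h² − (s−f)²).
That is a quadratic in h: DoF·h² − 2·s·(s−f)·h − DoF·(s−f)² = 0 ⇒ h = (s−f)·(s + √(s² + DoF²)) / DoF = 64950 × (65100 + √(65100² + 23000²)) / 23000 = 64950 × (65100 + 69043.5) / 23000 ≈ 378810 mm.
Then N = f²/(c·h) = 150² / (0.017 × 378810) = 22500 / 6439.8 ≈ 3.49.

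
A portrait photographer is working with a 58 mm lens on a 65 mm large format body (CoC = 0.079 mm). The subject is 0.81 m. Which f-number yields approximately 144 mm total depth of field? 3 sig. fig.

Write h = H − f = f²/(N·c). The thin-lens limits are Dn = s·h/(h + (s−f)) and Df = s·h/(h − (s−f)), so DoF = Df − Dn = 2·s·(s−f)·h / (h² − (s−f)²).
That is a quadratic in h: DoF·h² − 2·s·(s−f)·h − DoF·(s−f)² = 0 ⇒ h = (s−f)·(s + √(s² + DoF²)) / DoF = 752 × (810 + √(810² + 144²)) / 144 = 752 × (810 + 822.700) / 144 ≈ 8526.3 mm.
Then N = f²/(c·h) = 58² / (0.079 × 8526.3) = 3364 / 673.58 ≈ 4.99.

f/4.99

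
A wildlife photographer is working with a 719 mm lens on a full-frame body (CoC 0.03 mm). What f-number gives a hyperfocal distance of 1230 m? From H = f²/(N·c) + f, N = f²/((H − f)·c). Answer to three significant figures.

f/14

Rearrange H = f²/(N·c) + f for N: N = f² / ((H − f)·c).
N = 719² / ((1230000 − 719) × 0.03) = 516961 / 36878 ≈ 14.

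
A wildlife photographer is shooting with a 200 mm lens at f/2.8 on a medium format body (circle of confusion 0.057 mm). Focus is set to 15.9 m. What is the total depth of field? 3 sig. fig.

2.00 m

Hyperfocal distance H = f²/(N·c) + f = 200²/(2.8 × 0.057) + 200 = 40000/0.1596 + 200 ≈ 250826.6 mm ≈ 250.8 m.
Near limit Dn = s·(H − f)/(H + s − 2f) = 15900 × (250826.6 − 200) / (250826.6 + 15900 − 2 × 200) = 15900 × 250626.6 / 266326.6 ≈ 14962.7 mm.
Far limit Df = s·(H − f)/(H − s) = 15900 × (250826.6 − 200) / (250826.6 − 15900) = 15900 × 250626.6 / 234926.6 ≈ 16962.6 mm.
Depth of field = Df − Dn = 16962.6 − 14962.7 ≈ 1999.9 mm ≈ 2.00 m.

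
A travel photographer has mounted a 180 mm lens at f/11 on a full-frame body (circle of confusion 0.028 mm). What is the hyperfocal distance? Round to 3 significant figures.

Hyperfocal distance H = f²/(N·c) + f = 180²/(11 × 0.028) + 180 = 32400/0.308 + 180 ≈ 105374.8 mm ≈ 105 m.

105 m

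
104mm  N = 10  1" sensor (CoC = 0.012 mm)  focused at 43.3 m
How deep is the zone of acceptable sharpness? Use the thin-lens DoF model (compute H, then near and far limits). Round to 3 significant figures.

53.9 m

Hyperfocal distance H = f²/(N·c) + f = 104²/(10 × 0.012) + 104 = 10816/0.12 + 104 ≈ 90237.3 mm ≈ 90.24 m.
Near limit Dn = s·(H − f)/(H + s − 2f) = 43300 × (90237.3 − 104) / (90237.3 + 43300 − 2 × 104) = 43300 × 90133.3 / 133329.3 ≈ 29272 mm.
Far limit Df = s·(H − f)/(H − s) = 43300 × (90237.3 − 104) / (90237.3 − 43300) = 43300 × 90133.3 / 46937.3 ≈ 83149 mm.
Depth of field = Df − Dn = 83149 − 29272 ≈ 53877 mm ≈ 53.9 m.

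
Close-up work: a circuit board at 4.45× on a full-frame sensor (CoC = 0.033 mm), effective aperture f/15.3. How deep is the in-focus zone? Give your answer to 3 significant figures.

0.0510 mm

At magnification m, DoF ≈ 2·N_eff·c/m² = 2 × 15.3 × 0.033 / 4.45² = 1.01 / 19.8 ≈ 0.051 mm.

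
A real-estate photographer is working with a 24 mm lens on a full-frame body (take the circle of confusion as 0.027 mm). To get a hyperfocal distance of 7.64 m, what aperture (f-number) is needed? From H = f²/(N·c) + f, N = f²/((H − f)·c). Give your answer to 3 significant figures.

f/2.80

Rearrange H = f²/(N·c) + f for N: N = f² / ((H − f)·c).
N = 24² / ((7640 − 24) × 0.027) = 576 / 205.6 ≈ 2.80.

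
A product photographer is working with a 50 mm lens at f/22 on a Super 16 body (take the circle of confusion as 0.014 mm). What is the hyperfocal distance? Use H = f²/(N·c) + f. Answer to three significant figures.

8.17 m

Hyperfocal distance H = f²/(N·c) + f = 50²/(22 × 0.014) + 50 = 2500/0.308 + 50 ≈ 8166.9 mm ≈ 8.17 m.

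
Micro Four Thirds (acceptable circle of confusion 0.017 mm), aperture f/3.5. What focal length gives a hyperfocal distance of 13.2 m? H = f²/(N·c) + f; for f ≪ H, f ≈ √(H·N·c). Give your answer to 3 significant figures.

28.0 mm

From H = f²/(N·c) + f, with f ≪ H: f ≈ √(H·N·c) = √(13200 × 3.5 × 0.017) = √785.40 ≈ 28.02 mm.
The +f correction barely moves this — solving exactly, f² + N·c·f − N·c·H = 0 ⇒ f = (−N·c + √((N·c)² + 4·N·c·H))/2 = (−0.0595 + √3141.6)/2 ≈ 27.995 mm, so f ≈ 28.0 mm.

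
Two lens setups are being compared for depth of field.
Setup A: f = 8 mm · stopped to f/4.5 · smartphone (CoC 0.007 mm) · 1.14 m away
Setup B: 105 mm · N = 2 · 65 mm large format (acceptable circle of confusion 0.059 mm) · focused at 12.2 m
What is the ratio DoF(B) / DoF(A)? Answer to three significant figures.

Setup A: H = 8²/(4.5×0.007) + 8 ≈ 2039.7 mm; DoF = Df − Dn = 2574.3 − 732.1 ≈ 1842.2 mm.
Setup B: H = 105²/(2×0.059) + 105 ≈ 93537.2 mm; DoF = Df − Dn = 14014.2 − 10801.7 ≈ 3212.5 mm.
Ratio = 3212.5 / 1842.2 ≈ 1.74.

1.74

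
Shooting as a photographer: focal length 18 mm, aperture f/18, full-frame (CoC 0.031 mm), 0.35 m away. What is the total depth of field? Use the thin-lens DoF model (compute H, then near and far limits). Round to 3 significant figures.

Hyperfocal distance H = f²/(N·c) + f = 18²/(18 × 0.031) + 18 = 324/0.558 + 18 ≈ 598.6 mm ≈ 0.599 m.
Near limit Dn = s·(H − f)/(H + s − 2f) = 350 × (598.6 − 18) / (598.6 + 350 − 2 × 18) = 350 × 580.6 / 912.6 ≈ 222.68 mm.
Far limit Df = s·(H − f)/(H − s) = 350 × (598.6 − 18) / (598.6 − 350) = 350 × 580.6 / 248.6 ≈ 817.33 mm.
Depth of field = Df − Dn = 817.33 − 222.68 ≈ 594.65 mm ≈ 0.595 m.

0.595 m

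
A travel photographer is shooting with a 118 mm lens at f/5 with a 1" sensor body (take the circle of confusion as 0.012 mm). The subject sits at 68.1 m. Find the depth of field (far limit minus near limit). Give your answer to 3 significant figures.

43.6 m

Hyperfocal distance H = f²/(N·c) + f = 118²/(5 × 0.012) + 118 = 13924/0.06 + 118 ≈ 232184.7 mm ≈ 232.2 m.
Near limit Dn = s·(H − f)/(H + s − 2f) = 68100 × (232184.7 − 118) / (232184.7 + 68100 − 2 × 118) = 68100 × 232066.7 / 300048.7 ≈ 52671 mm.
Far limit Df = s·(H − f)/(H − s) = 68100 × (232184.7 − 118) / (232184.7 − 68100) = 68100 × 232066.7 / 164084.7 ≈ 96315 mm.
Depth of field = Df − Dn = 96315 − 52671 ≈ 43644 mm ≈ 43.6 m.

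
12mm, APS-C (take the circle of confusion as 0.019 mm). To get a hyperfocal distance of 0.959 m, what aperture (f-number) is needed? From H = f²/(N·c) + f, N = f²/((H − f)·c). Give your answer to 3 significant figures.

Rearrange H = f²/(N·c) + f for N: N = f² / ((H − f)·c).
N = 12² / ((959 − 12) × 0.019) = 144 / 17.99 ≈ 8.

f/8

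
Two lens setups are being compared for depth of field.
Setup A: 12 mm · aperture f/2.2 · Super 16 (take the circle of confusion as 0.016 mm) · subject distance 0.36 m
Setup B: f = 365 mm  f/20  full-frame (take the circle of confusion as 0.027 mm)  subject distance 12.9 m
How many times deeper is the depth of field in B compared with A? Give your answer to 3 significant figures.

21.3

Setup A: H = 12²/(2.2×0.016) + 12 ≈ 4102.9 mm; DoF = Df − Dn = 393.471 − 331.777 ≈ 61.694 mm.
Setup B: H = 365²/(20×0.027) + 365 ≈ 247078.0 mm; DoF = Df − Dn = 13590.5 − 12276.3 ≈ 1314.2 mm.
Ratio = 1314.2 / 61.694 ≈ 21.3.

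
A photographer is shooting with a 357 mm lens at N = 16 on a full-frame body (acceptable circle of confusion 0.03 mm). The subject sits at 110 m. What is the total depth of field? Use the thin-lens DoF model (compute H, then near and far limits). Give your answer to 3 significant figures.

Hyperfocal distance H = f²/(N·c) + f = 357²/(16 × 0.03) + 357 = 127449/0.48 + 357 ≈ 265875.8 mm ≈ 265.9 m.
Near limit Dn = s·(H − f)/(H + s − 2f) = 110000 × (265875.8 − 357) / (265875.8 + 110000 − 2 × 357) = 110000 × 265518.8 / 375161.8 ≈ 77852 mm.
Far limit Df = s·(H − f)/(H − s) = 110000 × (265875.8 − 357) / (265875.8 − 110000) = 110000 × 265518.8 / 155875.8 ≈ 187374 mm.
Depth of field = Df − Dn = 187374 − 77852 ≈ 109522 mm ≈ 110 m.

110 m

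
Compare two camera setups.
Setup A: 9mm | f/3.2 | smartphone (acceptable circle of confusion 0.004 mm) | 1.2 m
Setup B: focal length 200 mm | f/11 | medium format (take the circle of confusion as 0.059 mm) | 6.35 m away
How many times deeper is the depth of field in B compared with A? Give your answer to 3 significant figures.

2.73

Setup A: H = 9²/(3.2×0.004) + 9 ≈ 6337.1 mm; DoF = Df − Dn = 1478.21 − 1009.92 ≈ 468.29 mm.
Setup B: H = 200²/(11×0.059) + 200 ≈ 61833.3 mm; DoF = Df − Dn = 7053.9 − 5773.9 ≈ 1280.0 mm.
Ratio = 1280.0 / 468.29 ≈ 2.73.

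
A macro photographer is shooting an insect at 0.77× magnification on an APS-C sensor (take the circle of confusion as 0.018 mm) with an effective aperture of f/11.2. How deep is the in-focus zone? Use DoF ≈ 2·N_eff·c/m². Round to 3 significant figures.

0.680 mm

At magnification m, DoF ≈ 2·N_eff·c/m² = 2 × 11.2 × 0.018 / 0.77² = 0.4032 / 0.5929 ≈ 0.68 mm.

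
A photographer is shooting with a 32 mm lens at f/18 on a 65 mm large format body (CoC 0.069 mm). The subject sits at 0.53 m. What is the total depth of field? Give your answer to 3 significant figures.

1.01 m

Hyperfocal distance H = f²/(N·c) + f = 32²/(18 × 0.069) + 32 = 1024/1.242 + 32 ≈ 856.5 mm ≈ 0.856 m.
Near limit Dn = s·(H − f)/(H + s − 2f) = 530 × (856.5 − 32) / (856.5 + 530 − 2 × 32) = 530 × 824.5 / 1322.5 ≈ 330.4 mm.
Far limit Df = s·(H − f)/(H − s) = 530 × (856.5 − 32) / (856.5 − 530) = 530 × 824.5 / 326.5 ≈ 1338.4 mm.
Depth of field = Df − Dn = 1338.4 − 330.4 ≈ 1008.0 mm ≈ 1.01 m.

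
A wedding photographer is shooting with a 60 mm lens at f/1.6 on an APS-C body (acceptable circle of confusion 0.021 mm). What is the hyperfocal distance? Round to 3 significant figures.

107 m

Hyperfocal distance H = f²/(N·c) + f = 60²/(1.6 × 0.021) + 60 = 3600/0.0336 + 60 ≈ 107202.9 mm ≈ 107 m.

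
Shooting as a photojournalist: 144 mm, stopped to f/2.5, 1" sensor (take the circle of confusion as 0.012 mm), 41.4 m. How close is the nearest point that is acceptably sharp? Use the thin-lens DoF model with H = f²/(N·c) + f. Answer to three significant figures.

39.1 m

Hyperfocal distance H = f²/(N·c) + f = 144²/(2.5 × 0.012) + 144 = 20736/0.03 + 144 ≈ 691344.0 mm ≈ 691.3 m.
Near limit Dn = s·(H − f)/(H + s − 2f) = 41400 × (691344.0 − 144) / (691344.0 + 41400 − 2 × 144) = 41400 × 691200.0 / 732456.0 ≈ 39068 mm ≈ 39.1 m.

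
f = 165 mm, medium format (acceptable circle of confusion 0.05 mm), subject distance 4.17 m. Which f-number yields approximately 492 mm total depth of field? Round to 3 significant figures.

Write h = H − f = f²/(N·c). The thin-lens limits are Dn = s·h/(h + (s−f)) and Df = s·h/(h − (s−f)), so DoF = Df − Dn = 2·s·(s−f)·h / (h² − (s−f)²).
That is a quadratic in h: DoF·h² − 2·s·(s−f)·h − DoF·(s−f)² = 0 ⇒ h = (s−f)·(s + √(s² + DoF²)) / DoF = 4005 × (4170 + √(4170² + 492²)) / 492 = 4005 × (4170 + 4198.92) / 492 ≈ 68125 mm.
Then N = f²/(c·h) = 165² / (0.05 × 68125) = 27225 / 3406.3 ≈ 7.99.

f/7.99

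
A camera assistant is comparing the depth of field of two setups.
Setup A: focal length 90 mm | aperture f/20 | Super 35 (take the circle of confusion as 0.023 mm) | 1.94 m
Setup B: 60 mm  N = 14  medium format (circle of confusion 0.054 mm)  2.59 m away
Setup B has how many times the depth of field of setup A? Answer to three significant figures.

9.30

Setup A: H = 90²/(20×0.023) + 90 ≈ 17698.7 mm; DoF = Df − Dn = 2167.75 − 1755.56 ≈ 412.19 mm.
Setup B: H = 60²/(14×0.054) + 60 ≈ 4821.9 mm; DoF = Df − Dn = 5525.9 − 1691.4 ≈ 3834.5 mm.
Ratio = 3834.5 / 412.19 ≈ 9.30.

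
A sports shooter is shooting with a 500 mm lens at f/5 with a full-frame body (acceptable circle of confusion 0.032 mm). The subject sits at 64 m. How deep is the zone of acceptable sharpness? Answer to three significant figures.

5.21 m

Hyperfocal distance H = f²/(N·c) + f = 500²/(5 × 0.032) + 500 = 250000/0.16 + 500 ≈ 1563000.0 mm ≈ 1563 m.
Near limit Dn = s·(H − f)/(H + s − 2f) = 64000 × (1563000.0 − 500) / (1563000.0 + 64000 − 2 × 500) = 64000 × 1562500.0 / 1626000.0 ≈ 61500.6 mm.
Far limit Df = s·(H − f)/(H − s) = 64000 × (1563000.0 − 500) / (1563000.0 − 64000) = 64000 × 1562500.0 / 1499000.0 ≈ 66711.1 mm.
Depth of field = Df − Dn = 66711.1 − 61500.6 ≈ 5210.5 mm ≈ 5.21 m.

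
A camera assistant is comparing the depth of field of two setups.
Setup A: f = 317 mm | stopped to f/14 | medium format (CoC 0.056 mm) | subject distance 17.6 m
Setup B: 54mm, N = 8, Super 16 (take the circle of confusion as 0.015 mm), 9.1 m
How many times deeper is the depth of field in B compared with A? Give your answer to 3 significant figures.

Setup A: H = 317²/(14×0.056) + 317 ≈ 128491.7 mm; DoF = Df − Dn = 20343.0 − 15508.8 ≈ 4834.2 mm.
Setup B: H = 54²/(8×0.015) + 54 ≈ 24354.0 mm; DoF = Df − Dn = 14496.5 − 6631.4 ≈ 7865.1 mm.
Ratio = 7865.1 / 4834.2 ≈ 1.63.

1.63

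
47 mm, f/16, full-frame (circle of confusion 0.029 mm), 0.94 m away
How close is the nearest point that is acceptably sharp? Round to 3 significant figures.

0.792 m

Hyperfocal distance H = f²/(N·c) + f = 47²/(16 × 0.029) + 47 = 2209/0.464 + 47 ≈ 4807.8 mm ≈ 4.808 m.
Near limit Dn = s·(H − f)/(H + s − 2f) = 940 × (4807.8 − 47) / (4807.8 + 940 − 2 × 47) = 940 × 4760.8 / 5653.8 ≈ 791.53 mm ≈ 0.792 m.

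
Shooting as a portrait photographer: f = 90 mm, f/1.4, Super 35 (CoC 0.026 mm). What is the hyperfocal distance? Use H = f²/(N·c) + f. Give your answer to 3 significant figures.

Hyperfocal distance H = f²/(N·c) + f = 90²/(1.4 × 0.026) + 90 = 8100/0.0364 + 90 ≈ 222617.5 mm ≈ 223 m.

223 m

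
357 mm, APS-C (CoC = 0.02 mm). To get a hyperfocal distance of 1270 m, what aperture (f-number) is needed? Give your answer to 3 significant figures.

f/5.02

Rearrange H = f²/(N·c) + f for N: N = f² / ((H − f)·c).
N = 357² / ((1270000 − 357) × 0.02) = 127449 / 25393 ≈ 5.02.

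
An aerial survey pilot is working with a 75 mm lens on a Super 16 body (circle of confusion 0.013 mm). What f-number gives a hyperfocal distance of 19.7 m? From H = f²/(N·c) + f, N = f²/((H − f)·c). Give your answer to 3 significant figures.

f/22

Rearrange H = f²/(N·c) + f for N: N = f² / ((H − f)·c).
N = 75² / ((19700 − 75) × 0.013) = 5625 / 255.1 ≈ 22.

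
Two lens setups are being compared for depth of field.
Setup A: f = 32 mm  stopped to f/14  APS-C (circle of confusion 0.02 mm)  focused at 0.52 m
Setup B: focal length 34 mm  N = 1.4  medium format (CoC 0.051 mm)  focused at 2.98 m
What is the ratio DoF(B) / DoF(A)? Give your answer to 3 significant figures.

Setup A: H = 32²/(14×0.02) + 32 ≈ 3689.1 mm; DoF = Df − Dn = 600.07 − 458.78 ≈ 141.29 mm.
Setup B: H = 34²/(1.4×0.051) + 34 ≈ 16224.5 mm; DoF = Df − Dn = 3642.8 − 2521.2 ≈ 1121.6 mm.
Ratio = 1121.6 / 141.29 ≈ 7.94.

7.94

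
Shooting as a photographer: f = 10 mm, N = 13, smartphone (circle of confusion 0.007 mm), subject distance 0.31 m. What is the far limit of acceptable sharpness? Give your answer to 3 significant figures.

426 mm

Hyperfocal distance H = f²/(N·c) + f = 10²/(13 × 0.007) + 10 = 100/0.091 + 10 ≈ 1108.9 mm ≈ 1.109 m.
Far limit Df = s·(H − f)/(H − s) = 310 × (1108.9 − 10) / (1108.9 − 310) = 310 × 1098.9 / 798.9 ≈ 426.41 mm.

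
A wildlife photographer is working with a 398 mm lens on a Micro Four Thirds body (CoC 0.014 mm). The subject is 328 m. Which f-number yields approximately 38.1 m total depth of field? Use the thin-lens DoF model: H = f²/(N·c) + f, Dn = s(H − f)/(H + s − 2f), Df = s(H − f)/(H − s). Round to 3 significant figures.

f/2.00

Write h = H − f = f²/(N·c). The thin-lens limits are Dn = s·h/(h + (s−f)) and Df = s·h/(h − (s−f)), so DoF = Df − Dn = 2·s·(s−f)·h / (h² − (s−f)²).
That is a quadratic in h: DoF·h² − 2·s·(s−f)·h − DoF·(s−f)² = 0 ⇒ h = (s−f)·(s + √(s² + DoF²)) / DoF = 327602 × (328000 + √(328000² + 38100²)) / 38100 = 327602 × (328000 + 330205) / 38100 ≈ 5659564 mm.
Then N = f²/(c·h) = 398² / (0.014 × 5659564) = 158404 / 79234 ≈ 2.00.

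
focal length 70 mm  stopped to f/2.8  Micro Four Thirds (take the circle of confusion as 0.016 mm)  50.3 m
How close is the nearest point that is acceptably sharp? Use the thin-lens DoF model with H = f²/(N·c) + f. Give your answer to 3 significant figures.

34.5 m

Hyperfocal distance H = f²/(N·c) + f = 70²/(2.8 × 0.016) + 70 = 4900/0.0448 + 70 ≈ 109445.0 mm ≈ 109.4 m.
Near limit Dn = s·(H − f)/(H + s − 2f) = 50300 × (109445.0 − 70) / (109445.0 + 50300 − 2 × 70) = 50300 × 109375.0 / 159605.0 ≈ 34470 mm ≈ 34.5 m.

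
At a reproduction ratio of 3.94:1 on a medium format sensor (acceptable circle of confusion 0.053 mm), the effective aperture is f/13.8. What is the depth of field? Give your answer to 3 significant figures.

At magnification m, DoF ≈ 2·N_eff·c/m² = 2 × 13.8 × 0.053 / 3.94² = 1.463 / 15.52 ≈ 0.0942 mm.

0.0942 mm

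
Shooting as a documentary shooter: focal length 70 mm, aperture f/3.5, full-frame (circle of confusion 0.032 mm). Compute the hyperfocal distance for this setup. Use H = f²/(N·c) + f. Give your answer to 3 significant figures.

43.8 m

Hyperfocal distance H = f²/(N·c) + f = 70²/(3.5 × 0.032) + 70 = 4900/0.112 + 70 ≈ 43820.0 mm ≈ 43.8 m.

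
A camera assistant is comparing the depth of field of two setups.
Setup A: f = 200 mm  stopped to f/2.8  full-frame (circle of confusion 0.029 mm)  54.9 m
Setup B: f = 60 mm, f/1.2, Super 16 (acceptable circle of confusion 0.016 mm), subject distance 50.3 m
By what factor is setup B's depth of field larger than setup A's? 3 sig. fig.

2.35

Setup A: H = 200²/(2.8×0.029) + 200 ≈ 492810.8 mm; DoF = Df − Dn = 61758 − 49413 ≈ 12345 mm.
Setup B: H = 60²/(1.2×0.016) + 60 ≈ 187560.0 mm; DoF = Df − Dn = 68711 − 39670 ≈ 29041 mm.
Ratio = 29041 / 12345 ≈ 2.35.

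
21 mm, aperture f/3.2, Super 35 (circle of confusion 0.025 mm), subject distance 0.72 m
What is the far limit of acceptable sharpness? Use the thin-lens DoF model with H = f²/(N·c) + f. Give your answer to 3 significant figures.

0.825 m

Hyperfocal distance H = f²/(N·c) + f = 21²/(3.2 × 0.025) + 21 = 441/0.08 + 21 ≈ 5533.5 mm ≈ 5.533 m.
Far limit Df = s·(H − f)/(H − s) = 720 × (5533.5 − 21) / (5533.5 − 720) = 720 × 5512.5 / 4813.5 ≈ 824.56 mm ≈ 0.825 m.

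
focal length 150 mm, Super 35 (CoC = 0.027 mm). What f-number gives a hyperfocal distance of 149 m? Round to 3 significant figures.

Rearrange H = f²/(N·c) + f for N: N = f² / ((H − f)·c).
N = 150² / ((149000 − 150) × 0.027) = 22500 / 4019 ≈ 5.60.

f/5.60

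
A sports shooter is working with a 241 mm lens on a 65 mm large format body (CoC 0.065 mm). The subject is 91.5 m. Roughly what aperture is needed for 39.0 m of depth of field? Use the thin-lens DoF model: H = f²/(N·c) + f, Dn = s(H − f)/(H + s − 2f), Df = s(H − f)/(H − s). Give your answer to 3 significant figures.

Write h = H − f = f²/(N·c). The thin-lens limits are Dn = s·h/(h + (s−f)) and Df = s·h/(h − (s−f)), so DoF = Df − Dn = 2·s·(s−f)·h / (h² − (s−f)²).
That is a quadratic in h: DoF·h² − 2·s·(s−f)·h − DoF·(s−f)² = 0 ⇒ h = (s−f)·(s + √(s² + DoF²)) / DoF = 91259 × (91500 + √(91500² + 39000²)) / 39000 = 91259 × (91500 + 99464.8) / 39000 ≈ 446853 mm.
Then N = f²/(c·h) = 241² / (0.065 × 446853) = 58081 / 29045 ≈ 2.00.

f/2.00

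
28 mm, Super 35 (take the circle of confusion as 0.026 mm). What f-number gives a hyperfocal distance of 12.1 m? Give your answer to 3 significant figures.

f/2.50

Rearrange H = f²/(N·c) + f for N: N = f² / ((H − f)·c).
N = 28² / ((12100 − 28) × 0.026) = 784 / 313.9 ≈ 2.50.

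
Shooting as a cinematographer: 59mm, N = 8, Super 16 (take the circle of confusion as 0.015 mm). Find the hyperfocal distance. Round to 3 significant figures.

29.1 m

Hyperfocal distance H = f²/(N·c) + f = 59²/(8 × 0.015) + 59 = 3481/0.12 + 59 ≈ 29067.3 mm ≈ 29.1 m.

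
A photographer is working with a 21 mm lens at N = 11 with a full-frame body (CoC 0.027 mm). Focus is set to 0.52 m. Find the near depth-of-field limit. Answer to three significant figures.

Hyperfocal distance H = f²/(N·c) + f = 21²/(11 × 0.027) + 21 = 441/0.297 + 21 ≈ 1505.8 mm ≈ 1.506 m.
Near limit Dn = s·(H − f)/(H + s − 2f) = 520 × (1505.8 − 21) / (1505.8 + 520 − 2 × 21) = 520 × 1484.8 / 1983.8 ≈ 389.20 mm.

389 mm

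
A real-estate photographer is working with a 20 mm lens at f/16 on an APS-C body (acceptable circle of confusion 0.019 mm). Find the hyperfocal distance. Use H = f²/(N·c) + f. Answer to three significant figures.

1.34 m

Hyperfocal distance H = f²/(N·c) + f = 20²/(16 × 0.019) + 20 = 400/0.304 + 20 ≈ 1335.8 mm ≈ 1.34 m.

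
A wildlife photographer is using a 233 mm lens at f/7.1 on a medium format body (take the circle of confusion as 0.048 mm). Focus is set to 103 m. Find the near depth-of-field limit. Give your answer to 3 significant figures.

Hyperfocal distance H = f²/(N·c) + f = 233²/(7.1 × 0.048) + 233 = 54289/0.3408 + 233 ≈ 159531.7 mm ≈ 159.5 m.
Near limit Dn = s·(H − f)/(H + s − 2f) = 103000 × (159531.7 − 233) / (159531.7 + 103000 − 2 × 233) = 103000 × 159298.7 / 262065.7 ≈ 62609 mm ≈ 62.6 m.

62.6 m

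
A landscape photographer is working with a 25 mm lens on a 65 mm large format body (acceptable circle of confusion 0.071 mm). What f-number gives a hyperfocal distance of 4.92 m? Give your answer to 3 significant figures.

f/1.80

Rearrange H = f²/(N·c) + f for N: N = f² / ((H − f)·c).
N = 25² / ((4920 − 25) × 0.071) = 625 / 347.5 ≈ 1.80.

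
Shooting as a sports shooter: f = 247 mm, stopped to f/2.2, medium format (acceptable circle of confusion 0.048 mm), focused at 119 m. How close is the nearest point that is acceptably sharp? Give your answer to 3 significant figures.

98.7 m

Hyperfocal distance H = f²/(N·c) + f = 247²/(2.2 × 0.048) + 247 = 61009/0.1056 + 247 ≈ 577983.7 mm ≈ 578.0 m.
Near limit Dn = s·(H − f)/(H + s − 2f) = 119000 × (577983.7 − 247) / (577983.7 + 119000 − 2 × 247) = 119000 × 577736.7 / 696489.7 ≈ 98710 mm ≈ 98.7 m.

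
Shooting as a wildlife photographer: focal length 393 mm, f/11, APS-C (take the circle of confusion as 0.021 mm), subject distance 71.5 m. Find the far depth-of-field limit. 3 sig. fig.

80.0 m

Hyperfocal distance H = f²/(N·c) + f = 393²/(11 × 0.021) + 393 = 154449/0.231 + 393 ≈ 669003.4 mm ≈ 669.0 m.
Far limit Df = s·(H − f)/(H − s) = 71500 × (669003.4 − 393) / (669003.4 − 71500) = 71500 × 668610.4 / 597503.4 ≈ 80009 mm ≈ 80.0 m.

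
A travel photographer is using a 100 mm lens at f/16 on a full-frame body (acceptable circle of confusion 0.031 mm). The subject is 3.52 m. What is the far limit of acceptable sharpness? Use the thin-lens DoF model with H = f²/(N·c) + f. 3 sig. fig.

Hyperfocal distance H = f²/(N·c) + f = 100²/(16 × 0.031) + 100 = 10000/0.496 + 100 ≈ 20261.3 mm ≈ 20.26 m.
Far limit Df = s·(H − f)/(H − s) = 3520 × (20261.3 − 100) / (20261.3 − 3520) = 3520 × 20161.3 / 16741.3 ≈ 4239.1 mm ≈ 4.24 m.

4.24 m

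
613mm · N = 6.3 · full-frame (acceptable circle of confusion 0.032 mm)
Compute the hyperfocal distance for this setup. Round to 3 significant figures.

Hyperfocal distance H = f²/(N·c) + f = 613²/(6.3 × 0.032) + 613 = 375769/0.2016 + 613 ≈ 1864546.5 mm ≈ 1860 m.

1860 m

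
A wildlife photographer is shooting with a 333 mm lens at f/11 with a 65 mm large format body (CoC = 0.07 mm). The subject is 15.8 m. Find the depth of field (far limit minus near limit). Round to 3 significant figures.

Hyperfocal distance H = f²/(N·c) + f = 333²/(11 × 0.07) + 333 = 110889/0.77 + 333 ≈ 144344.7 mm ≈ 144.3 m.
Near limit Dn = s·(H − f)/(H + s − 2f) = 15800 × (144344.7 − 333) / (144344.7 + 15800 − 2 × 333) = 15800 × 144011.7 / 159478.7 ≈ 14267.6 mm.
Far limit Df = s·(H − f)/(H − s) = 15800 × (144344.7 − 333) / (144344.7 − 15800) = 15800 × 144011.7 / 128544.7 ≈ 17701.1 mm.
Depth of field = Df − Dn = 17701.1 − 14267.6 ≈ 3433.5 mm ≈ 3.43 m.

3.43 m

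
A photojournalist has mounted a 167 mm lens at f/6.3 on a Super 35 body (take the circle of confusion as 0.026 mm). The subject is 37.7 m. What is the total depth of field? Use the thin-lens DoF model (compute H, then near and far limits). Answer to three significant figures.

17.5 m

Hyperfocal distance H = f²/(N·c) + f = 167²/(6.3 × 0.026) + 167 = 27889/0.1638 + 167 ≈ 170429.5 mm ≈ 170.4 m.
Near limit Dn = s·(H − f)/(H + s − 2f) = 37700 × (170429.5 − 167) / (170429.5 + 37700 − 2 × 167) = 37700 × 170262.5 / 207795.5 ≈ 30890 mm.
Far limit Df = s·(H − f)/(H − s) = 37700 × (170429.5 − 167) / (170429.5 − 37700) = 37700 × 170262.5 / 132729.5 ≈ 48361 mm.
Depth of field = Df − Dn = 48361 − 30890 ≈ 17471 mm ≈ 17.5 m.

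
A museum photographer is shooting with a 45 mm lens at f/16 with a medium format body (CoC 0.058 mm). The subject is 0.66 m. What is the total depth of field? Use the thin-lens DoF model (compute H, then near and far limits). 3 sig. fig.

404 mm

Hyperfocal distance H = f²/(N·c) + f = 45²/(16 × 0.058) + 45 = 2025/0.928 + 45 ≈ 2227.1 mm ≈ 2.227 m.
Near limit Dn = s·(H − f)/(H + s − 2f) = 660 × (2227.1 − 45) / (2227.1 + 660 − 2 × 45) = 660 × 2182.1 / 2797.1 ≈ 514.89 mm.
Far limit Df = s·(H − f)/(H − s) = 660 × (2227.1 − 45) / (2227.1 − 660) = 660 × 2182.1 / 1567.1 ≈ 919.01 mm.
Depth of field = Df − Dn = 919.01 − 514.89 ≈ 404.12 mm.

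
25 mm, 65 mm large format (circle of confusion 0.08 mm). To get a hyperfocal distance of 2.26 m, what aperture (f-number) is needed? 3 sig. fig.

Rearrange H = f²/(N·c) + f for N: N = f² / ((H − f)·c).
N = 25² / ((2260 − 25) × 0.08) = 625 / 178.8 ≈ 3.50.

f/3.50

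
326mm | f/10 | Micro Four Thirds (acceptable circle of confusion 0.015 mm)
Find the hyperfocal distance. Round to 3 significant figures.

709 m

Hyperfocal distance H = f²/(N·c) + f = 326²/(10 × 0.015) + 326 = 106276/0.15 + 326 ≈ 708832.7 mm ≈ 709 m.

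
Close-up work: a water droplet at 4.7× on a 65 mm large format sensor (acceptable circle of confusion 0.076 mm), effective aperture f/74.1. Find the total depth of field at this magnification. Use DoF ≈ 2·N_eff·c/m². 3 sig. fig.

At magnification m, DoF ≈ 2·N_eff·c/m² = 2 × 74.1 × 0.076 / 4.7² = 11.26 / 22.09 ≈ 0.51 mm.

0.510 mm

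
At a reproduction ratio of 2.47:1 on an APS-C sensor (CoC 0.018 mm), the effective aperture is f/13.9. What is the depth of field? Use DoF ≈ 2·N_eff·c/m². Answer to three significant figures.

0.0820 mm

At magnification m, DoF ≈ 2·N_eff·c/m² = 2 × 13.9 × 0.018 / 2.47² = 0.5004 / 6.101 ≈ 0.082 mm.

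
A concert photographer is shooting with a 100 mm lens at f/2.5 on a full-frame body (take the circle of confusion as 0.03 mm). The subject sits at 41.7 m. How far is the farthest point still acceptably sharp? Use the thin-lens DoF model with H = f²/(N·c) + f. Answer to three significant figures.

60.6 m

Hyperfocal distance H = f²/(N·c) + f = 100²/(2.5 × 0.03) + 100 = 10000/0.075 + 100 ≈ 133433.3 mm ≈ 133.4 m.
Far limit Df = s·(H − f)/(H − s) = 41700 × (133433.3 − 100) / (133433.3 − 41700) = 41700 × 133333.3 / 91733.3 ≈ 60610 mm ≈ 60.6 m.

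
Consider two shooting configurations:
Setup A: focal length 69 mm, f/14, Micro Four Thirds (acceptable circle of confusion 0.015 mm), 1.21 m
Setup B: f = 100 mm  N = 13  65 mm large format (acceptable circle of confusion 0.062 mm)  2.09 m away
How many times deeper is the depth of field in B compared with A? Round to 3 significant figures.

Setup A: H = 69²/(14×0.015) + 69 ≈ 22740.4 mm; DoF = Df − Dn = 1274.12 − 1152.02 ≈ 122.10 mm.
Setup B: H = 100²/(13×0.062) + 100 ≈ 12506.9 mm; DoF = Df − Dn = 2489.26 − 1801.11 ≈ 688.15 mm.
Ratio = 688.15 / 122.10 ≈ 5.64.

5.64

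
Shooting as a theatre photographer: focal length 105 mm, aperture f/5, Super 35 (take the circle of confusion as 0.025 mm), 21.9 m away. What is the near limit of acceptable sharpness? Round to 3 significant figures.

17.6 m

Hyperfocal distance H = f²/(N·c) + f = 105²/(5 × 0.025) + 105 = 11025/0.125 + 105 ≈ 88305.0 mm ≈ 88.31 m.
Near limit Dn = s·(H − f)/(H + s − 2f) = 21900 × (88305.0 − 105) / (88305.0 + 21900 − 2 × 105) = 21900 × 88200.0 / 109995.0 ≈ 17561 mm ≈ 17.6 m.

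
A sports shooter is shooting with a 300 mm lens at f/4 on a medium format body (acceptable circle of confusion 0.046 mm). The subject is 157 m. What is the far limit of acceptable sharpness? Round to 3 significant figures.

Hyperfocal distance H = f²/(N·c) + f = 300²/(4 × 0.046) + 300 = 90000/0.184 + 300 ≈ 489430.4 mm ≈ 489.4 m.
Far limit Df = s·(H − f)/(H − s) = 157000 × (489430.4 − 300) / (489430.4 − 157000) = 157000 × 489130.4 / 332430.4 ≈ 231006 mm ≈ 231 m.

231 m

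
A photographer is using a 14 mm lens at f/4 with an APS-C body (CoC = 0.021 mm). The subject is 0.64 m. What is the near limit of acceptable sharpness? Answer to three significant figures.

0.505 m

Hyperfocal distance H = f²/(N·c) + f = 14²/(4 × 0.021) + 14 = 196/0.084 + 14 ≈ 2347.3 mm ≈ 2.347 m.
Near limit Dn = s·(H − f)/(H + s − 2f) = 640 × (2347.3 − 14) / (2347.3 + 640 − 2 × 14) = 640 × 2333.3 / 2959.3 ≈ 504.62 mm ≈ 0.505 m.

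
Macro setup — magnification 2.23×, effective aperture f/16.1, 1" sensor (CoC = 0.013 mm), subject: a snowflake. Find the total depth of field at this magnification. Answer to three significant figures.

At magnification m, DoF ≈ 2·N_eff·c/m² = 2 × 16.1 × 0.013 / 2.23² = 0.4186 / 4.973 ≈ 0.0842 mm.

0.0842 mm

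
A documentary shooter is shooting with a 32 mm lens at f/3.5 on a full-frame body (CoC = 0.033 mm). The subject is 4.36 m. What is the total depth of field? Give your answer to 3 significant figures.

5.59 m

Hyperfocal distance H = f²/(N·c) + f = 32²/(3.5 × 0.033) + 32 = 1024/0.1155 + 32 ≈ 8897.8 mm ≈ 8.898 m.
Near limit Dn = s·(H − f)/(H + s − 2f) = 4360 × (8897.8 − 32) / (8897.8 + 4360 − 2 × 32) = 4360 × 8865.8 / 13193.8 ≈ 2929.8 mm.
Far limit Df = s·(H − f)/(H − s) = 4360 × (8897.8 − 32) / (8897.8 − 4360) = 4360 × 8865.8 / 4537.8 ≈ 8518.4 mm.
Depth of field = Df − Dn = 8518.4 − 2929.8 ≈ 5588.6 mm ≈ 5.59 m.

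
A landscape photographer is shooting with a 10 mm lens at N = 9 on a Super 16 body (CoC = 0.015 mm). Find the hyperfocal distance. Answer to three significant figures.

0.751 m

Hyperfocal distance H = f²/(N·c) + f = 10²/(9 × 0.015) + 10 = 100/0.135 + 10 ≈ 750.7 mm ≈ 0.751 m.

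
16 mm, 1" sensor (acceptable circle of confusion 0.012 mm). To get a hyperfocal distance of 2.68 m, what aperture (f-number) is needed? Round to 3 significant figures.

f/8.01

Rearrange H = f²/(N·c) + f for N: N = f² / ((H − f)·c).
N = 16² / ((2680 − 16) × 0.012) = 256 / 31.97 ≈ 8.01.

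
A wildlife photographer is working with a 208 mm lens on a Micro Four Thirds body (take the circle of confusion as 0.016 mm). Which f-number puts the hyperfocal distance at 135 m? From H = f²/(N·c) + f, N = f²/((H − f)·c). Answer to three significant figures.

Rearrange H = f²/(N·c) + f for N: N = f² / ((H − f)·c).
N = 208² / ((135000 − 208) × 0.016) = 43264 / 2157 ≈ 20.1.

f/20.1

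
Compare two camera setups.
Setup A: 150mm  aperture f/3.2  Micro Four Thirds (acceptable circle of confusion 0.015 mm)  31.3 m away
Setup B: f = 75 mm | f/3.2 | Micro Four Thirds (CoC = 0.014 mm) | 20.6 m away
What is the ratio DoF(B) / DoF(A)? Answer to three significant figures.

Setup A: H = 150²/(3.2×0.015) + 150 ≈ 468900.0 mm; DoF = Df − Dn = 33528.1 − 29349.6 ≈ 4178.5 mm.
Setup B: H = 75²/(3.2×0.014) + 75 ≈ 125633.0 mm; DoF = Df − Dn = 24625.5 − 17705.7 ≈ 6919.8 mm.
Ratio = 6919.8 / 4178.5 ≈ 1.66.

1.66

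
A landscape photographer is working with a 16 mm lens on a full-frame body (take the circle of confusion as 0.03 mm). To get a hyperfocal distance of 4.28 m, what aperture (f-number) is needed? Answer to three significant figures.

Rearrange H = f²/(N·c) + f for N: N = f² / ((H − f)·c).
N = 16² / ((4280 − 16) × 0.03) = 256 / 127.9 ≈ 2.00.

f/2.00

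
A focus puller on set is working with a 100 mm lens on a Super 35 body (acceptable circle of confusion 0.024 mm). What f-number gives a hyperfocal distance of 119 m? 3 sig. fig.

Rearrange H = f²/(N·c) + f for N: N = f² / ((H − f)·c).
N = 100² / ((119000 − 100) × 0.024) = 10000 / 2854 ≈ 3.50.

f/3.50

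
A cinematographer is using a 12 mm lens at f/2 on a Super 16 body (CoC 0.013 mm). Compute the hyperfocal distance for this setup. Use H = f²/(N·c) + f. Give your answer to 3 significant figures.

Hyperfocal distance H = f²/(N·c) + f = 12²/(2 × 0.013) + 12 = 144/0.026 + 12 ≈ 5550.5 mm ≈ 5.55 m.

5.55 m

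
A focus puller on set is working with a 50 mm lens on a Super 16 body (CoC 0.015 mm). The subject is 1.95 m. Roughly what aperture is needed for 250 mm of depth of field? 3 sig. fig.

Write h = H − f = f²/(N·c). The thin-lens limits are Dn = s·h/(h + (s−f)) and Df = s·h/(h − (s−f)), so DoF = Df − Dn = 2·s·(s−f)·h / (h² − (s−f)²).
That is a quadratic in h: DoF·h² − 2·s·(s−f)·h − DoF·(s−f)² = 0 ⇒ h = (s−f)·(s + √(s² + DoF²)) / DoF = 1900 × (1950 + √(1950² + 250²)) / 250 = 1900 × (1950 + 1965.96) / 250 ≈ 29761 mm.
Then N = f²/(c·h) = 50² / (0.015 × 29761) = 2500 / 446.42 ≈ 5.60.

f/5.60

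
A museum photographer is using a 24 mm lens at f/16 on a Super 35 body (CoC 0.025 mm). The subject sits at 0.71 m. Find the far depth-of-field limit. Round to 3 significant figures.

Hyperfocal distance H = f²/(N·c) + f = 24²/(16 × 0.025) + 24 = 576/0.4 + 24 ≈ 1464.0 mm ≈ 1.464 m.
Far limit Df = s·(H − f)/(H − s) = 710 × (1464.0 − 24) / (1464.0 − 710) = 710 × 1440.0 / 754.0 ≈ 1356.0 mm ≈ 1.36 m.

1.36 m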